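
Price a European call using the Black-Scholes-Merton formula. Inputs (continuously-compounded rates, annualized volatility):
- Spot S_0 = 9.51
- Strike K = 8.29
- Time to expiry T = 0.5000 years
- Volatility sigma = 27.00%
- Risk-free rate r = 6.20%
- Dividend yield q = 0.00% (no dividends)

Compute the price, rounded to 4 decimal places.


d1 = (ln(S/K) + (r - q + 0.5*sigma^2) * T) / (sigma * sqrt(T)) = 0.97695396
d2 = d1 - sigma * sqrt(T) = 0.78603513
exp(-rT) = 0.96947557; exp(-qT) = 1.00000000
C = S_0 * exp(-qT) * N(d1) - K * exp(-rT) * N(d2)
N(d1) = 0.83570403; N(d2) = 0.78407655
C = 9.5100 * 1.00000000 * 0.83570403 - 8.2900 * 0.96947557 * 0.78407655 = 1.6460

Answer: Price = 1.6460


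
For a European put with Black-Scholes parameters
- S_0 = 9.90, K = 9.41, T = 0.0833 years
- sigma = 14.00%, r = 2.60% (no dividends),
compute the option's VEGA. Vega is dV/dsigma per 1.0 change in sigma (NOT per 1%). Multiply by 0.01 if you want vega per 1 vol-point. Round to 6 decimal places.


d1 = 1.3300837693; d2 = 1.2896773342
phi(d1) = 0.1647213616; exp(-qT) = 1.0000000000; exp(-rT) = 0.9978365437
Vega = S * exp(-qT) * phi(d1) * sqrt(T) = 9.9000 * 1.0000000000 * 0.1647213616 * 0.2886173938 = 0.470660

Answer: Vega = 0.470660


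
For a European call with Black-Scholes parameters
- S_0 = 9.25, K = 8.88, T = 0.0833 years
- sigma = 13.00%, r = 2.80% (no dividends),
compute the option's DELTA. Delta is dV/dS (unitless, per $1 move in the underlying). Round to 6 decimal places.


Answer: Delta = 0.878783

Derivation:
d1 = 1.1689225535; d2 = 1.1314022923
phi(d1) = 0.2014672380; exp(-qT) = 1.0000000000; exp(-rT) = 0.9976703179
N(d1) = 0.8787825821
Delta = exp(-qT) * N(d1) = 1.0000000000 * 0.8787825821 = 0.878783


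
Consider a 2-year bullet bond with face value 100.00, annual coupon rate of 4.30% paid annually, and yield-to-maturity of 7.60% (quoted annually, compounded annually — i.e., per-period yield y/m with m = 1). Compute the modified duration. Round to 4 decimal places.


Answer: Modified duration = 1.8193

Derivation:
Coupon per period c = face * coupon_rate / m = 4.300000
Periods per year m = 1; per-period yield y/m = 0.076000
Number of cashflows N = 2
Cashflows (t years, CF_t, discount factor 1/(1+y/m)^(m*t), PV):
  t = 1.0000: CF_t = 4.300000, DF = 0.929368, PV = 3.996283
  t = 2.0000: CF_t = 104.300000, DF = 0.863725, PV = 90.086511
Price P = sum_t PV_t = 94.082793
First compute Macaulay numerator sum_t t * PV_t:
  t * PV_t at t = 1.0000: 3.996283
  t * PV_t at t = 2.0000: 180.173021
Macaulay duration D = 184.169304 / 94.082793 = 1.957524
Modified duration = D / (1 + y/m) = 1.957524 / (1 + 0.076000) = 1.819260


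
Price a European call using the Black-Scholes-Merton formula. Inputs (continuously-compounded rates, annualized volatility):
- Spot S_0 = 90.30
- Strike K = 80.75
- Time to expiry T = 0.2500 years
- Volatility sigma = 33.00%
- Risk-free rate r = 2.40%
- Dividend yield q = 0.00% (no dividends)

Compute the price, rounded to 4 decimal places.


d1 = (ln(S/K) + (r - q + 0.5*sigma^2) * T) / (sigma * sqrt(T)) = 0.79631514
d2 = d1 - sigma * sqrt(T) = 0.63131514
exp(-rT) = 0.99401796; exp(-qT) = 1.00000000
C = S_0 * exp(-qT) * N(d1) - K * exp(-rT) * N(d2)
N(d1) = 0.78707556; N(d2) = 0.73608276
C = 90.3000 * 1.00000000 * 0.78707556 - 80.7500 * 0.99401796 * 0.73608276 = 11.9898

Answer: Price = 11.9898


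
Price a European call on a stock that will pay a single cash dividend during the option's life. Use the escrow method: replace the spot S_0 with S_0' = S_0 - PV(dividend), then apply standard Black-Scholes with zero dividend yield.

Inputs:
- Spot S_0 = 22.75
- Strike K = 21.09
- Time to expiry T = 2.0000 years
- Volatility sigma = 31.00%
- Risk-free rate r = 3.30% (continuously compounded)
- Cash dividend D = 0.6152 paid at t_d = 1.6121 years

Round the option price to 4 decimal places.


Answer: Price = 4.9716

Derivation:
PV(D) = D * exp(-r * t_d) = 0.6152 * 0.94819102 = 0.58332711
S_0' = S_0 - PV(D) = 22.7500 - 0.58332711 = 22.16667289
d1 = (ln(S_0'/K) + (r + sigma^2/2)*T) / (sigma*sqrt(T)) = 0.48332105
d2 = d1 - sigma*sqrt(T) = 0.04491484
exp(-rT) = 0.93613086
N(d1) = 0.68556610; N(d2) = 0.51791241
C = S_0' * N(d1) - K * exp(-rT) * N(d2) = 22.16667289 * 0.68556610 - 21.0900 * 0.93613086 * 0.51791241 = 4.9716


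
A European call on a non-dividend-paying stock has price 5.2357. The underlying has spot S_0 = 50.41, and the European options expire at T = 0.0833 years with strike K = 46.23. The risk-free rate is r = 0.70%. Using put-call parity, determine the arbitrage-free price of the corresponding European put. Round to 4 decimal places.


Answer: Put price = 1.0288

Derivation:
Put-call parity: C - P = S_0 * exp(-qT) - K * exp(-rT).
S_0 * exp(-qT) = 50.4100 * 1.00000000 = 50.41000000
K * exp(-rT) = 46.2300 * 0.99941707 = 46.20305114
P = C - S*exp(-qT) + K*exp(-rT)
P = 5.2357 - 50.41000000 + 46.20305114 = 1.0288


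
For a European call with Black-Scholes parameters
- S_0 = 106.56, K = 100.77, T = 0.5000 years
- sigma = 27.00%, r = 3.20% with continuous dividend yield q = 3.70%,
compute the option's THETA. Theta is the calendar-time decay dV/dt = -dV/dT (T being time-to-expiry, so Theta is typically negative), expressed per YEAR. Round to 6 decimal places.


d1 = 0.3749892777; d2 = 0.1840704467
phi(d1) = 0.3718565890; exp(-qT) = 0.9816700746; exp(-rT) = 0.9841273201
Theta = -S*exp(-qT)*phi(d1)*sigma/(2*sqrt(T)) - r*K*exp(-rT)*N(d2) + q*S*exp(-qT)*N(d1)
N(d1) = 0.6461657795; N(d2) = 0.5730209048; sqrt(T) = 0.7071067812
Term 1 = -106.5600 * 0.9816700746 * 0.3718565890 * 0.2700 / (2 * 0.7071067812) = -7.4264970261
Term 2 = -0.0320 * 100.7700 * 0.9841273201 * 0.5730209048 = -1.8184568127
Term 3 = 0.0370 * 106.5600 * 0.9816700746 * 0.6461657795 = 2.5009524941
Theta = -7.4264970261 + (-1.8184568127) + (2.5009524941) = -6.744001

Answer: Theta = -6.744001


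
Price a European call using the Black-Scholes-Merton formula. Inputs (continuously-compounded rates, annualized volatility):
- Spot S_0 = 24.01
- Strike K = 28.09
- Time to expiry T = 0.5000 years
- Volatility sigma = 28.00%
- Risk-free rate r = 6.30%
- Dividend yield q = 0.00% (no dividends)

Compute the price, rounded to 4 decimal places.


Answer: Price = 0.8059

Derivation:
d1 = (ln(S/K) + (r - q + 0.5*sigma^2) * T) / (sigma * sqrt(T)) = -0.53458905
d2 = d1 - sigma * sqrt(T) = -0.73257894
exp(-rT) = 0.96899096; exp(-qT) = 1.00000000
C = S_0 * exp(-qT) * N(d1) - K * exp(-rT) * N(d2)
N(d1) = 0.29646703; N(d2) = 0.23190764
C = 24.0100 * 1.00000000 * 0.29646703 - 28.0900 * 0.96899096 * 0.23190764 = 0.8059


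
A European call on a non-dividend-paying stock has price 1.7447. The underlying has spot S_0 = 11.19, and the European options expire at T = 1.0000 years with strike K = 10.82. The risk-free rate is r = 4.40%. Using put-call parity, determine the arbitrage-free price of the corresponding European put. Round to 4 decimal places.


Put-call parity: C - P = S_0 * exp(-qT) - K * exp(-rT).
S_0 * exp(-qT) = 11.1900 * 1.00000000 = 11.19000000
K * exp(-rT) = 10.8200 * 0.95695396 = 10.35424182
P = C - S*exp(-qT) + K*exp(-rT)
P = 1.7447 - 11.19000000 + 10.35424182 = 0.9089

Answer: Put price = 0.9089


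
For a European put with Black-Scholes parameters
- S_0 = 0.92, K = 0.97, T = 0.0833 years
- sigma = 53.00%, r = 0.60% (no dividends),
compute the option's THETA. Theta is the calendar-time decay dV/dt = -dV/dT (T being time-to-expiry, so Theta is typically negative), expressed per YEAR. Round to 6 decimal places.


Answer: Theta = -0.321407

Derivation:
d1 = -0.2662211995; d2 = -0.4191884182
phi(d1) = 0.3850525745; exp(-qT) = 1.0000000000; exp(-rT) = 0.9995003249
Theta = -S*exp(-qT)*phi(d1)*sigma/(2*sqrt(T)) + r*K*exp(-rT)*N(-d2) - q*S*exp(-qT)*N(-d1)
N(-d1) = 0.6049655714; N(-d2) = 0.6624607821; sqrt(T) = 0.2886173938
Term 1 = -0.9200 * 1.0000000000 * 0.3850525745 * 0.5300 / (2 * 0.2886173938) = -0.3252604302
Term 2 = 0.0060 * 0.9700 * 0.9995003249 * 0.6624607821 = 0.0038535952
Term 3 = 0 (no dividend yield, q = 0)
Theta = -0.3252604302 + (0.0038535952) + (0.0000000000) = -0.321407


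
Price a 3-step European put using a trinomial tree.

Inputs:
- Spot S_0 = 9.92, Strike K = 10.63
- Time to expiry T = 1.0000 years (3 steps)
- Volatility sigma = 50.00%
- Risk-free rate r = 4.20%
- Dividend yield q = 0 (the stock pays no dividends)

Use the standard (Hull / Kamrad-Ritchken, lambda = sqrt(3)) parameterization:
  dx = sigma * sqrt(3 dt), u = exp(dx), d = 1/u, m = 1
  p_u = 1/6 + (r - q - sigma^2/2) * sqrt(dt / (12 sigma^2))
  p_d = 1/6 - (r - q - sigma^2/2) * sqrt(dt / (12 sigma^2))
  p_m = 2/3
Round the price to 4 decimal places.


Answer: Price = V(0,0) = 2.0559

Derivation:
dt = T/N = 0.333333; dx = sigma*sqrt(3*dt) = 0.500000
u = exp(dx) = 1.648721; d = 1/u = 0.606531
p_u = 0.139000, p_m = 0.666667, p_d = 0.194333
Discount per step: exp(-r*dt) = 0.986098
Stock lattice S(k, j) with j the centered position index:
  k=0: S(0,+0) = 9.9200
  k=1: S(1,-1) = 6.0168; S(1,+0) = 9.9200; S(1,+1) = 16.3553
  k=2: S(2,-2) = 3.6494; S(2,-1) = 6.0168; S(2,+0) = 9.9200; S(2,+1) = 16.3553; S(2,+2) = 26.9654
  k=3: S(3,-3) = 2.2135; S(3,-2) = 3.6494; S(3,-1) = 6.0168; S(3,+0) = 9.9200; S(3,+1) = 16.3553; S(3,+2) = 26.9654; S(3,+3) = 44.4584
Terminal payoffs V(N, j) = max(K - S_T, 0):
  V(3,-3) = 8.416549; V(3,-2) = 6.980636; V(3,-1) = 4.613216; V(3,+0) = 0.710000; V(3,+1) = 0.000000; V(3,+2) = 0.000000; V(3,+3) = 0.000000
Backward induction: V(k, j) = exp(-r*dt) * [p_u * V(k+1, j+1) + p_m * V(k+1, j) + p_d * V(k+1, j-1)]
  V(2,-2) = exp(-r*dt) * [p_u*4.613216 + p_m*6.980636 + p_d*8.416549] = 6.834258
  V(2,-1) = exp(-r*dt) * [p_u*0.710000 + p_m*4.613216 + p_d*6.980636] = 4.467749
  V(2,+0) = exp(-r*dt) * [p_u*0.000000 + p_m*0.710000 + p_d*4.613216] = 1.350791
  V(2,+1) = exp(-r*dt) * [p_u*0.000000 + p_m*0.000000 + p_d*0.710000] = 0.136058
  V(2,+2) = exp(-r*dt) * [p_u*0.000000 + p_m*0.000000 + p_d*0.000000] = 0.000000
  V(1,-1) = exp(-r*dt) * [p_u*1.350791 + p_m*4.467749 + p_d*6.834258] = 4.431900
  V(1,+0) = exp(-r*dt) * [p_u*0.136058 + p_m*1.350791 + p_d*4.467749] = 1.762819
  V(1,+1) = exp(-r*dt) * [p_u*0.000000 + p_m*0.136058 + p_d*1.350791] = 0.348299
  V(0,+0) = exp(-r*dt) * [p_u*0.348299 + p_m*1.762819 + p_d*4.431900] = 2.055907


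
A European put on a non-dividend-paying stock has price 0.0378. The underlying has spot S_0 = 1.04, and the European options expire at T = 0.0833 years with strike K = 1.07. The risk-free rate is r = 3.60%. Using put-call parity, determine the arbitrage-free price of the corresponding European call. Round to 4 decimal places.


Answer: Call price = 0.0110

Derivation:
Put-call parity: C - P = S_0 * exp(-qT) - K * exp(-rT).
S_0 * exp(-qT) = 1.0400 * 1.00000000 = 1.04000000
K * exp(-rT) = 1.0700 * 0.99700569 = 1.06679609
C = P + S*exp(-qT) - K*exp(-rT)
C = 0.0378 + 1.04000000 - 1.06679609 = 0.0110


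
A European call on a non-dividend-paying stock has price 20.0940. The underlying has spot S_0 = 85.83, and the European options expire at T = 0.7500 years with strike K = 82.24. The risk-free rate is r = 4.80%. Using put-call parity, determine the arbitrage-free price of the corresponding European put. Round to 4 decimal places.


Put-call parity: C - P = S_0 * exp(-qT) - K * exp(-rT).
S_0 * exp(-qT) = 85.8300 * 1.00000000 = 85.83000000
K * exp(-rT) = 82.2400 * 0.96464029 = 79.33201774
P = C - S*exp(-qT) + K*exp(-rT)
P = 20.0940 - 85.83000000 + 79.33201774 = 13.5960

Answer: Put price = 13.5960


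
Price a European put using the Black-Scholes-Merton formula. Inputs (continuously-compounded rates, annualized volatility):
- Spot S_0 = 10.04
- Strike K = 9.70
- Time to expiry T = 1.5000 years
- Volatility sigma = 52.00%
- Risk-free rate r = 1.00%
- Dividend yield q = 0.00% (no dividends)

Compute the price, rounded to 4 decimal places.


Answer: Price = 2.2128

Derivation:
d1 = (ln(S/K) + (r - q + 0.5*sigma^2) * T) / (sigma * sqrt(T)) = 0.39608128
d2 = d1 - sigma * sqrt(T) = -0.24078605
exp(-rT) = 0.98511194; exp(-qT) = 1.00000000
P = K * exp(-rT) * N(-d2) - S_0 * exp(-qT) * N(-d1)
N(-d1) = 0.34602253; N(-d2) = 0.59513953
P = 9.7000 * 0.98511194 * 0.59513953 - 10.0400 * 1.00000000 * 0.34602253 = 2.2128


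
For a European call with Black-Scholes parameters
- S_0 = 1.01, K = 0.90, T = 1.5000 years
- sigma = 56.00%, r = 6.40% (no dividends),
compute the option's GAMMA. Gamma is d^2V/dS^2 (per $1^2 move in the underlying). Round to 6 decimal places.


Answer: Gamma = 0.465930

Derivation:
d1 = 0.6510260349; d2 = -0.0348310931
phi(d1) = 0.3227568640; exp(-qT) = 1.0000000000; exp(-rT) = 0.9084640161
Gamma = exp(-qT) * phi(d1) / (S * sigma * sqrt(T)) = 1.0000000000 * 0.3227568640 / (1.0100 * 0.5600 * 1.2247448714) = 0.465930


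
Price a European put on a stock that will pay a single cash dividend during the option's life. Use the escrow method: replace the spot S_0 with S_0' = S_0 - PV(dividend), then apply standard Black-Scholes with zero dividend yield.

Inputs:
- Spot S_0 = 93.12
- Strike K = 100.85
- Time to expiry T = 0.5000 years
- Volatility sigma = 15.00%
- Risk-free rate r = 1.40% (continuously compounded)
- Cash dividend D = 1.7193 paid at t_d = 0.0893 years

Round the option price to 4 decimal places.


Answer: Price = 9.8362

Derivation:
PV(D) = D * exp(-r * t_d) = 1.7193 * 0.99875058 = 1.71715187
S_0' = S_0 - PV(D) = 93.1200 - 1.71715187 = 91.40284813
d1 = (ln(S_0'/K) + (r + sigma^2/2)*T) / (sigma*sqrt(T)) = -0.80829494
d2 = d1 - sigma*sqrt(T) = -0.91436096
exp(-rT) = 0.99302444
N(-d1) = 0.79053959; N(-d2) = 0.81973640
P = K * exp(-rT) * N(-d2) - S_0' * N(-d1) = 100.8500 * 0.99302444 * 0.81973640 - 91.40284813 * 0.79053959 = 9.8362


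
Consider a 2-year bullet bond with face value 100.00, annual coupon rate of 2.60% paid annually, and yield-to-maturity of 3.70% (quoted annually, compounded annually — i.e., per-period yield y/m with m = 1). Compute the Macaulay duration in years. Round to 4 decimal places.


Coupon per period c = face * coupon_rate / m = 2.600000
Periods per year m = 1; per-period yield y/m = 0.037000
Number of cashflows N = 2
Cashflows (t years, CF_t, discount factor 1/(1+y/m)^(m*t), PV):
  t = 1.0000: CF_t = 2.600000, DF = 0.964320, PV = 2.507232
  t = 2.0000: CF_t = 102.600000, DF = 0.929913, PV = 95.409111
Price P = sum_t PV_t = 97.916343
Macaulay numerator sum_t t * PV_t:
  t * PV_t at t = 1.0000: 2.507232
  t * PV_t at t = 2.0000: 190.818221
Macaulay duration D = (sum_t t * PV_t) / P = 193.325454 / 97.916343 = 1.974394

Answer: Macaulay duration = 1.9744 years


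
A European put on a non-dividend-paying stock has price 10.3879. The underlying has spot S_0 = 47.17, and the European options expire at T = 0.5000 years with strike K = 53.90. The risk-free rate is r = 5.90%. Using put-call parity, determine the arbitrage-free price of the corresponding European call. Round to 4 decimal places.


Put-call parity: C - P = S_0 * exp(-qT) - K * exp(-rT).
S_0 * exp(-qT) = 47.1700 * 1.00000000 = 47.17000000
K * exp(-rT) = 53.9000 * 0.97093088 = 52.33317430
C = P + S*exp(-qT) - K*exp(-rT)
C = 10.3879 + 47.17000000 - 52.33317430 = 5.2247

Answer: Call price = 5.2247


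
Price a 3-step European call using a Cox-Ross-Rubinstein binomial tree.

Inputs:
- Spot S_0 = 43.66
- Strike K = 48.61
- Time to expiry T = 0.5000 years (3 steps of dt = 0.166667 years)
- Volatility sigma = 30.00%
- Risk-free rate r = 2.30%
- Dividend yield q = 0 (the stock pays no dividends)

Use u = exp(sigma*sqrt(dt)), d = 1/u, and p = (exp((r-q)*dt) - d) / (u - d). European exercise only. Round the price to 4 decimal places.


Answer: Price = V(0,0) = 1.8940

Derivation:
dt = T/N = 0.166667
u = exp(sigma*sqrt(dt)) = 1.130290; d = 1/u = 0.884728
p = (exp((r-q)*dt) - d) / (u - d) = 0.485060
Discount per step: exp(-r*dt) = 0.996174
Stock lattice S(k, i) with i counting down-moves:
  k=0: S(0,0) = 43.6600
  k=1: S(1,0) = 49.3485; S(1,1) = 38.6272
  k=2: S(2,0) = 55.7781; S(2,1) = 43.6600; S(2,2) = 34.1746
  k=3: S(3,0) = 63.0454; S(3,1) = 49.3485; S(3,2) = 38.6272; S(3,3) = 30.2353
Terminal payoffs V(N, i) = max(S_T - K, 0):
  V(3,0) = 14.435445; V(3,1) = 0.738474; V(3,2) = 0.000000; V(3,3) = 0.000000
Backward induction: V(k, i) = exp(-r*dt) * [p * V(k+1, i) + (1-p) * V(k+1, i+1)].
  V(2,0) = exp(-r*dt) * [p*14.435445 + (1-p)*0.738474] = 7.354082
  V(2,1) = exp(-r*dt) * [p*0.738474 + (1-p)*0.000000] = 0.356834
  V(2,2) = exp(-r*dt) * [p*0.000000 + (1-p)*0.000000] = 0.000000
  V(1,0) = exp(-r*dt) * [p*7.354082 + (1-p)*0.356834] = 3.736568
  V(1,1) = exp(-r*dt) * [p*0.356834 + (1-p)*0.000000] = 0.172423
  V(0,0) = exp(-r*dt) * [p*3.736568 + (1-p)*0.172423] = 1.893973


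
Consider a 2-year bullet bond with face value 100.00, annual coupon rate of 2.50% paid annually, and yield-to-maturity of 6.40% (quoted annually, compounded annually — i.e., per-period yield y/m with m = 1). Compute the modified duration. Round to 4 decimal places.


Answer: Modified duration = 1.8559

Derivation:
Coupon per period c = face * coupon_rate / m = 2.500000
Periods per year m = 1; per-period yield y/m = 0.064000
Number of cashflows N = 2
Cashflows (t years, CF_t, discount factor 1/(1+y/m)^(m*t), PV):
  t = 1.0000: CF_t = 2.500000, DF = 0.939850, PV = 2.349624
  t = 2.0000: CF_t = 102.500000, DF = 0.883317, PV = 90.540025
Price P = sum_t PV_t = 92.889649
First compute Macaulay numerator sum_t t * PV_t:
  t * PV_t at t = 1.0000: 2.349624
  t * PV_t at t = 2.0000: 181.080050
Macaulay duration D = 183.429674 / 92.889649 = 1.974705
Modified duration = D / (1 + y/m) = 1.974705 / (1 + 0.064000) = 1.855926


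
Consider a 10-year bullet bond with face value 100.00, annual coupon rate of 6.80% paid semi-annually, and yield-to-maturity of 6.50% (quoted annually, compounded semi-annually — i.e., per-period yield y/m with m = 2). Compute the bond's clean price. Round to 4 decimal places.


Coupon per period c = face * coupon_rate / m = 3.400000
Periods per year m = 2; per-period yield y/m = 0.032500
Number of cashflows N = 20
Cashflows (t years, CF_t, discount factor 1/(1+y/m)^(m*t), PV):
  t = 0.5000: CF_t = 3.400000, DF = 0.968523, PV = 3.292978
  t = 1.0000: CF_t = 3.400000, DF = 0.938037, PV = 3.189325
  t = 1.5000: CF_t = 3.400000, DF = 0.908510, PV = 3.088935
  t = 2.0000: CF_t = 3.400000, DF = 0.879913, PV = 2.991704
  t = 2.5000: CF_t = 3.400000, DF = 0.852216, PV = 2.897534
  t = 3.0000: CF_t = 3.400000, DF = 0.825391, PV = 2.806329
  t = 3.5000: CF_t = 3.400000, DF = 0.799410, PV = 2.717994
  t = 4.0000: CF_t = 3.400000, DF = 0.774247, PV = 2.632440
  t = 4.5000: CF_t = 3.400000, DF = 0.749876, PV = 2.549578
  t = 5.0000: CF_t = 3.400000, DF = 0.726272, PV = 2.469325
  t = 5.5000: CF_t = 3.400000, DF = 0.703411, PV = 2.391598
  t = 6.0000: CF_t = 3.400000, DF = 0.681270, PV = 2.316318
  t = 6.5000: CF_t = 3.400000, DF = 0.659826, PV = 2.243407
  t = 7.0000: CF_t = 3.400000, DF = 0.639056, PV = 2.172792
  t = 7.5000: CF_t = 3.400000, DF = 0.618941, PV = 2.104399
  t = 8.0000: CF_t = 3.400000, DF = 0.599458, PV = 2.038158
  t = 8.5000: CF_t = 3.400000, DF = 0.580589, PV = 1.974003
  t = 9.0000: CF_t = 3.400000, DF = 0.562314, PV = 1.911868
  t = 9.5000: CF_t = 3.400000, DF = 0.544614, PV = 1.851688
  t = 10.0000: CF_t = 103.400000, DF = 0.527471, PV = 54.540527
Price P = sum_t PV_t = 102.180902

Answer: Price = 102.1809


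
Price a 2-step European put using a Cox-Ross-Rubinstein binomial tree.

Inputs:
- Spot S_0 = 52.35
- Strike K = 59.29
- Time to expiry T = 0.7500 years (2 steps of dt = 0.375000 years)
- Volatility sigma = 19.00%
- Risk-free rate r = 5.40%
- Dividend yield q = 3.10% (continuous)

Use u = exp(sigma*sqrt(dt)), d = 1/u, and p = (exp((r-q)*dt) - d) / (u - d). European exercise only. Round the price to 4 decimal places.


dt = T/N = 0.375000
u = exp(sigma*sqrt(dt)) = 1.123390; d = 1/u = 0.890163
p = (exp((r-q)*dt) - d) / (u - d) = 0.508086
Discount per step: exp(-r*dt) = 0.979954
Stock lattice S(k, i) with i counting down-moves:
  k=0: S(0,0) = 52.3500
  k=1: S(1,0) = 58.8095; S(1,1) = 46.6000
  k=2: S(2,0) = 66.0659; S(2,1) = 52.3500; S(2,2) = 41.4816
Terminal payoffs V(N, i) = max(K - S_T, 0):
  V(2,0) = 0.000000; V(2,1) = 6.940000; V(2,2) = 17.808381
Backward induction: V(k, i) = exp(-r*dt) * [p * V(k+1, i) + (1-p) * V(k+1, i+1)].
  V(1,0) = exp(-r*dt) * [p*0.000000 + (1-p)*6.940000] = 3.345446
  V(1,1) = exp(-r*dt) * [p*6.940000 + (1-p)*17.808381] = 12.040011
  V(0,0) = exp(-r*dt) * [p*3.345446 + (1-p)*12.040011] = 7.469621

Answer: Price = V(0,0) = 7.4696


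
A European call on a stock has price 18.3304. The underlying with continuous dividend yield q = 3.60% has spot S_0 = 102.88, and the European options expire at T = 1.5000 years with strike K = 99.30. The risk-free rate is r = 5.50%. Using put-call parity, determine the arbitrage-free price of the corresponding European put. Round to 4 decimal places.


Answer: Put price = 12.2952

Derivation:
Put-call parity: C - P = S_0 * exp(-qT) - K * exp(-rT).
S_0 * exp(-qT) = 102.8800 * 0.94743211 = 97.47181512
K * exp(-rT) = 99.3000 * 0.92081144 = 91.43657578
P = C - S*exp(-qT) + K*exp(-rT)
P = 18.3304 - 97.47181512 + 91.43657578 = 12.2952


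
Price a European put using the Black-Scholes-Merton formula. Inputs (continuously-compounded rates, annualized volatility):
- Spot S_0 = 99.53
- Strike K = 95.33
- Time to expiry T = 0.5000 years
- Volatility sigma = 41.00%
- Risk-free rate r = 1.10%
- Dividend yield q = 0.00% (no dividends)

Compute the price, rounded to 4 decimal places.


d1 = (ln(S/K) + (r - q + 0.5*sigma^2) * T) / (sigma * sqrt(T)) = 0.31264312
d2 = d1 - sigma * sqrt(T) = 0.02272934
exp(-rT) = 0.99451510; exp(-qT) = 1.00000000
P = K * exp(-rT) * N(-d2) - S_0 * exp(-qT) * N(-d1)
N(-d1) = 0.37727591; N(-d2) = 0.49093308
P = 95.3300 * 0.99451510 * 0.49093308 - 99.5300 * 1.00000000 * 0.37727591 = 8.9937

Answer: Price = 8.9937


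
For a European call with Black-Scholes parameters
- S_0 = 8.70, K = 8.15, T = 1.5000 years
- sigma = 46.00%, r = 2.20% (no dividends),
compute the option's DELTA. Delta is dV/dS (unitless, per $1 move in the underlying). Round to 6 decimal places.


Answer: Delta = 0.675870

Derivation:
d1 = 0.4561821394; d2 = -0.1072005014
phi(d1) = 0.3595185135; exp(-qT) = 1.0000000000; exp(-rT) = 0.9675385596
N(d1) = 0.6758704961
Delta = exp(-qT) * N(d1) = 1.0000000000 * 0.6758704961 = 0.675870


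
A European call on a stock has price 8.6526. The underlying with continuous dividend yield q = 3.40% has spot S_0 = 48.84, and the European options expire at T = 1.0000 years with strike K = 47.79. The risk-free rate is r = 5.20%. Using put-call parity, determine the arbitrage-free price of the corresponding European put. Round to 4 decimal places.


Put-call parity: C - P = S_0 * exp(-qT) - K * exp(-rT).
S_0 * exp(-qT) = 48.8400 * 0.96657150 = 47.20735229
K * exp(-rT) = 47.7900 * 0.94932887 = 45.36842655
P = C - S*exp(-qT) + K*exp(-rT)
P = 8.6526 - 47.20735229 + 45.36842655 = 6.8137

Answer: Put price = 6.8137


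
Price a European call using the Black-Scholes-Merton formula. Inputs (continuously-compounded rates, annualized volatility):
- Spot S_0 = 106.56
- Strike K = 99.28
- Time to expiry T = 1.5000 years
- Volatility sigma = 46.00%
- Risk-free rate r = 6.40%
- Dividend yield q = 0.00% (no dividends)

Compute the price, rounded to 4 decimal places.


d1 = (ln(S/K) + (r - q + 0.5*sigma^2) * T) / (sigma * sqrt(T)) = 0.57769630
d2 = d1 - sigma * sqrt(T) = 0.01431366
exp(-rT) = 0.90846402; exp(-qT) = 1.00000000
C = S_0 * exp(-qT) * N(d1) - K * exp(-rT) * N(d2)
N(d1) = 0.71826541; N(d2) = 0.50571013
C = 106.5600 * 1.00000000 * 0.71826541 - 99.2800 * 0.90846402 * 0.50571013 = 30.9272

Answer: Price = 30.9272


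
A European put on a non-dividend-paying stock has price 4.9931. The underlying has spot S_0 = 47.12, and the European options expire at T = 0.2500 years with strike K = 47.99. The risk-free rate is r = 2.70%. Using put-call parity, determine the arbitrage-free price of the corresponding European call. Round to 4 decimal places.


Put-call parity: C - P = S_0 * exp(-qT) - K * exp(-rT).
S_0 * exp(-qT) = 47.1200 * 1.00000000 = 47.12000000
K * exp(-rT) = 47.9900 * 0.99327273 = 47.66715832
C = P + S*exp(-qT) - K*exp(-rT)
C = 4.9931 + 47.12000000 - 47.66715832 = 4.4459

Answer: Call price = 4.4459


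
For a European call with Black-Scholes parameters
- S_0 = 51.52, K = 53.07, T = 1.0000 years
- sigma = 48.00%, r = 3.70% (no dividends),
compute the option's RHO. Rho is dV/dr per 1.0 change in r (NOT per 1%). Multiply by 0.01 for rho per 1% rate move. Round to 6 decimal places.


Answer: Rho = 21.025512

Derivation:
d1 = 0.2553297603; d2 = -0.2246702397
phi(d1) = 0.3861477632; exp(-qT) = 1.0000000000; exp(-rT) = 0.9636761353
N(d2) = 0.4111179090
Rho = K*T*exp(-rT)*N(d2) = 53.0700 * 1.0000 * 0.9636761353 * 0.4111179090 = 21.025512


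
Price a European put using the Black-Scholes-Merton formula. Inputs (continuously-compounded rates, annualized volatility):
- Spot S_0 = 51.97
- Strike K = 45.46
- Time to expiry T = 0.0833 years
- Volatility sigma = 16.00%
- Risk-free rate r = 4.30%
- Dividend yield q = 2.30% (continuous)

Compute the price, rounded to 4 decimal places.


d1 = (ln(S/K) + (r - q + 0.5*sigma^2) * T) / (sigma * sqrt(T)) = 2.95733325
d2 = d1 - sigma * sqrt(T) = 2.91115447
exp(-rT) = 0.99642451; exp(-qT) = 0.99808593
P = K * exp(-rT) * N(-d2) - S_0 * exp(-qT) * N(-d1)
N(-d1) = 0.00155156; N(-d2) = 0.00180048
P = 45.4600 * 0.99642451 * 0.00180048 - 51.9700 * 0.99808593 * 0.00155156 = 0.0011

Answer: Price = 0.0011


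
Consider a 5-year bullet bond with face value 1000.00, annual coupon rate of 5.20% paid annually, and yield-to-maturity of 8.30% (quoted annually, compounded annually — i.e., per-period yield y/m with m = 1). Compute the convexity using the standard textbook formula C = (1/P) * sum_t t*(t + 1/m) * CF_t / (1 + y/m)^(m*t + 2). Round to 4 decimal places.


Coupon per period c = face * coupon_rate / m = 52.000000
Periods per year m = 1; per-period yield y/m = 0.083000
Number of cashflows N = 5
Cashflows (t years, CF_t, discount factor 1/(1+y/m)^(m*t), PV):
  t = 1.0000: CF_t = 52.000000, DF = 0.923361, PV = 48.014774
  t = 2.0000: CF_t = 52.000000, DF = 0.852596, PV = 44.334971
  t = 3.0000: CF_t = 52.000000, DF = 0.787254, PV = 40.937185
  t = 4.0000: CF_t = 52.000000, DF = 0.726919, PV = 37.799801
  t = 5.0000: CF_t = 1052.000000, DF = 0.671209, PV = 706.111780
Price P = sum_t PV_t = 877.198511
Convexity numerator sum_t t*(t + 1/m) * CF_t / (1+y/m)^(m*t + 2):
  t = 1.0000: term = 81.874370
  t = 2.0000: term = 226.798808
  t = 3.0000: term = 418.834364
  t = 4.0000: term = 644.558885
  t = 5.0000: term = 18060.833883
Convexity = (1/P) * sum = 19432.900309 / 877.198511 = 22.153367

Answer: Convexity = 22.1534


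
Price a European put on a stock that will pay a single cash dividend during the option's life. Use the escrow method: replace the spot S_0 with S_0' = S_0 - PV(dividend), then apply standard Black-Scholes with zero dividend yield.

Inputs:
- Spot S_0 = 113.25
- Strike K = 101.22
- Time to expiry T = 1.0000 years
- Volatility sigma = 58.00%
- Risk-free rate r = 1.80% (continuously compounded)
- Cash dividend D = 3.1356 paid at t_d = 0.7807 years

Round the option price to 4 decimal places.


Answer: Price = 18.9012

Derivation:
PV(D) = D * exp(-r * t_d) = 3.1356 * 0.98604568 = 3.09184482
S_0' = S_0 - PV(D) = 113.2500 - 3.09184482 = 110.15815518
d1 = (ln(S_0'/K) + (r + sigma^2/2)*T) / (sigma*sqrt(T)) = 0.46693231
d2 = d1 - sigma*sqrt(T) = -0.11306769
exp(-rT) = 0.98216103
N(-d1) = 0.32027415; N(-d2) = 0.54501155
P = K * exp(-rT) * N(-d2) - S_0' * N(-d1) = 101.2200 * 0.98216103 * 0.54501155 - 110.15815518 * 0.32027415 = 18.9012


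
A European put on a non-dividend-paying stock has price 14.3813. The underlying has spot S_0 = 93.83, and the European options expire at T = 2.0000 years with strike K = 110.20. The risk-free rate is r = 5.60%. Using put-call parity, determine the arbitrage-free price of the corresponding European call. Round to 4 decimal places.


Put-call parity: C - P = S_0 * exp(-qT) - K * exp(-rT).
S_0 * exp(-qT) = 93.8300 * 1.00000000 = 93.83000000
K * exp(-rT) = 110.2000 * 0.89404426 = 98.52367718
C = P + S*exp(-qT) - K*exp(-rT)
C = 14.3813 + 93.83000000 - 98.52367718 = 9.6876

Answer: Call price = 9.6876


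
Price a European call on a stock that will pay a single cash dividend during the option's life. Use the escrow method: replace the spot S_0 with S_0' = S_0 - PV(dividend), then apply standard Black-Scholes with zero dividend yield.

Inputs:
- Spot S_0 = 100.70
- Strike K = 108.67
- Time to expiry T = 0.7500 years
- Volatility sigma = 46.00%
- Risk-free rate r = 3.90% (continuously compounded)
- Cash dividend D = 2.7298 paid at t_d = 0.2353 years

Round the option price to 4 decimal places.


PV(D) = D * exp(-r * t_d) = 2.7298 * 0.99086528 = 2.70486403
S_0' = S_0 - PV(D) = 100.7000 - 2.70486403 = 97.99513597
d1 = (ln(S_0'/K) + (r + sigma^2/2)*T) / (sigma*sqrt(T)) = 0.01305835
d2 = d1 - sigma*sqrt(T) = -0.38531333
exp(-rT) = 0.97117364
N(d1) = 0.50520938; N(d2) = 0.35000264
C = S_0' * N(d1) - K * exp(-rT) * N(d2) = 97.99513597 * 0.50520938 - 108.6700 * 0.97117364 * 0.35000264 = 12.5697

Answer: Price = 12.5697


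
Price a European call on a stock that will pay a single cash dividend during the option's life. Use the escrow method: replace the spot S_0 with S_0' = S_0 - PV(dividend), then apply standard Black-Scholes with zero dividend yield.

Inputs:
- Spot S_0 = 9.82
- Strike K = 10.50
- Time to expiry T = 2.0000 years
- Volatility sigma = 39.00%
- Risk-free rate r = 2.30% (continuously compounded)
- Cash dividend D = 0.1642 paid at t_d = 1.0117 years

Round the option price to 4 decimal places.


Answer: Price = 1.9594

Derivation:
PV(D) = D * exp(-r * t_d) = 0.1642 * 0.97699954 = 0.16042332
S_0' = S_0 - PV(D) = 9.8200 - 0.16042332 = 9.65957668
d1 = (ln(S_0'/K) + (r + sigma^2/2)*T) / (sigma*sqrt(T)) = 0.20791581
d2 = d1 - sigma*sqrt(T) = -0.34362748
exp(-rT) = 0.95504196
N(d1) = 0.58235265; N(d2) = 0.36556323
C = S_0' * N(d1) - K * exp(-rT) * N(d2) = 9.65957668 * 0.58235265 - 10.5000 * 0.95504196 * 0.36556323 = 1.9594


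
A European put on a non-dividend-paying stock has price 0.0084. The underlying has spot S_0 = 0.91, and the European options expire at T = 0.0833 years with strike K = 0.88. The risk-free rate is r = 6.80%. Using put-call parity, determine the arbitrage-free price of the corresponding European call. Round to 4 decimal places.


Answer: Call price = 0.0434

Derivation:
Put-call parity: C - P = S_0 * exp(-qT) - K * exp(-rT).
S_0 * exp(-qT) = 0.9100 * 1.00000000 = 0.91000000
K * exp(-rT) = 0.8800 * 0.99435161 = 0.87502942
C = P + S*exp(-qT) - K*exp(-rT)
C = 0.0084 + 0.91000000 - 0.87502942 = 0.0434


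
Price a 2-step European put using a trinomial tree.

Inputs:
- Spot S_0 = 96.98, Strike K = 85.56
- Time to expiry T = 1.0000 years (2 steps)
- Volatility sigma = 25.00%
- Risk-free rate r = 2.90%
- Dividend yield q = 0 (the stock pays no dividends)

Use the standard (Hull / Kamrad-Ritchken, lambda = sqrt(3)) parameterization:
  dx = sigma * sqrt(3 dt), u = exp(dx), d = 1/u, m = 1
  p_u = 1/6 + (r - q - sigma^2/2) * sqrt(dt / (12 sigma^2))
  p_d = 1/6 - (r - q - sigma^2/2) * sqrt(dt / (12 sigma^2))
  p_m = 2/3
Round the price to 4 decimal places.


dt = T/N = 0.500000; dx = sigma*sqrt(3*dt) = 0.306186
u = exp(dx) = 1.358235; d = 1/u = 0.736250
p_u = 0.164830, p_m = 0.666667, p_d = 0.168504
Discount per step: exp(-r*dt) = 0.985605
Stock lattice S(k, j) with j the centered position index:
  k=0: S(0,+0) = 96.9800
  k=1: S(1,-1) = 71.4015; S(1,+0) = 96.9800; S(1,+1) = 131.7217
  k=2: S(2,-2) = 52.5693; S(2,-1) = 71.4015; S(2,+0) = 96.9800; S(2,+1) = 131.7217; S(2,+2) = 178.9090
Terminal payoffs V(N, j) = max(K - S_T, 0):
  V(2,-2) = 32.990698; V(2,-1) = 14.158523; V(2,+0) = 0.000000; V(2,+1) = 0.000000; V(2,+2) = 0.000000
Backward induction: V(k, j) = exp(-r*dt) * [p_u * V(k+1, j+1) + p_m * V(k+1, j) + p_d * V(k+1, j-1)]
  V(1,-1) = exp(-r*dt) * [p_u*0.000000 + p_m*14.158523 + p_d*32.990698] = 14.782170
  V(1,+0) = exp(-r*dt) * [p_u*0.000000 + p_m*0.000000 + p_d*14.158523] = 2.351421
  V(1,+1) = exp(-r*dt) * [p_u*0.000000 + p_m*0.000000 + p_d*0.000000] = 0.000000
  V(0,+0) = exp(-r*dt) * [p_u*0.000000 + p_m*2.351421 + p_d*14.782170] = 4.000042

Answer: Price = V(0,0) = 4.0000


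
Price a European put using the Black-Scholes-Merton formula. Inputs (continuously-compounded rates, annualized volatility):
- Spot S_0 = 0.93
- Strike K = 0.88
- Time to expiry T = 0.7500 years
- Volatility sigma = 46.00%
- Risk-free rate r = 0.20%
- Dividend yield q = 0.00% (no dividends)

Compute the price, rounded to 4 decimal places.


d1 = (ln(S/K) + (r - q + 0.5*sigma^2) * T) / (sigma * sqrt(T)) = 0.34167257
d2 = d1 - sigma * sqrt(T) = -0.05669911
exp(-rT) = 0.99850112; exp(-qT) = 1.00000000
P = K * exp(-rT) * N(-d2) - S_0 * exp(-qT) * N(-d1)
N(-d1) = 0.36629866; N(-d2) = 0.52260756
P = 0.8800 * 0.99850112 * 0.52260756 - 0.9300 * 1.00000000 * 0.36629866 = 0.1185

Answer: Price = 0.1185


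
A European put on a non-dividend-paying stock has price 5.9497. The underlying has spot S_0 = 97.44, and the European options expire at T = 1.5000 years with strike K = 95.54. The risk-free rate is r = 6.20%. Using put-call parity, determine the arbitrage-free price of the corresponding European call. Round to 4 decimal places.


Answer: Call price = 16.3343

Derivation:
Put-call parity: C - P = S_0 * exp(-qT) - K * exp(-rT).
S_0 * exp(-qT) = 97.4400 * 1.00000000 = 97.44000000
K * exp(-rT) = 95.5400 * 0.91119350 = 87.05542702
C = P + S*exp(-qT) - K*exp(-rT)
C = 5.9497 + 97.44000000 - 87.05542702 = 16.3343


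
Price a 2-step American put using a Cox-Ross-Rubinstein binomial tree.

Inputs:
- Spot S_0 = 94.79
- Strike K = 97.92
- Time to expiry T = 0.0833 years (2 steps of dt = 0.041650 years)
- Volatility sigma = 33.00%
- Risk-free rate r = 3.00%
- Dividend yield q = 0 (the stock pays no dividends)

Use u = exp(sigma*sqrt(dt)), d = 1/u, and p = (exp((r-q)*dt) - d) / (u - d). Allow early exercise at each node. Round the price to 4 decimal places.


dt = T/N = 0.041650
u = exp(sigma*sqrt(dt)) = 1.069667; d = 1/u = 0.934870
p = (exp((r-q)*dt) - d) / (u - d) = 0.492445
Discount per step: exp(-r*dt) = 0.998751
Stock lattice S(k, i) with i counting down-moves:
  k=0: S(0,0) = 94.7900
  k=1: S(1,0) = 101.3937; S(1,1) = 88.6164
  k=2: S(2,0) = 108.4576; S(2,1) = 94.7900; S(2,2) = 82.8448
Terminal payoffs V(N, i) = max(K - S_T, 0):
  V(2,0) = 0.000000; V(2,1) = 3.130000; V(2,2) = 15.075204
Backward induction: V(k, i) = exp(-r*dt) * [p * V(k+1, i) + (1-p) * V(k+1, i+1)]; then take max(V_cont, immediate exercise) for American.
  V(1,0) = exp(-r*dt) * [p*0.000000 + (1-p)*3.130000] = 1.586664; exercise = 0.000000; V(1,0) = max -> 1.586664
  V(1,1) = exp(-r*dt) * [p*3.130000 + (1-p)*15.075204] = 9.181371; exercise = 9.303646; V(1,1) = max -> 9.303646
  V(0,0) = exp(-r*dt) * [p*1.586664 + (1-p)*9.303646] = 5.496586; exercise = 3.130000; V(0,0) = max -> 5.496586

Answer: Price = V(0,0) = 5.4966


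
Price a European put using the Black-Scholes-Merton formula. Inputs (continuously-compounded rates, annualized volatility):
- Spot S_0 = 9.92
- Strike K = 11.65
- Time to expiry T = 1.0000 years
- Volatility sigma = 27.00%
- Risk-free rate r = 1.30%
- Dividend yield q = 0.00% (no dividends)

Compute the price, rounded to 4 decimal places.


d1 = (ln(S/K) + (r - q + 0.5*sigma^2) * T) / (sigma * sqrt(T)) = -0.41223429
d2 = d1 - sigma * sqrt(T) = -0.68223429
exp(-rT) = 0.98708414; exp(-qT) = 1.00000000
P = K * exp(-rT) * N(-d2) - S_0 * exp(-qT) * N(-d1)
N(-d1) = 0.65991615; N(-d2) = 0.75245459
P = 11.6500 * 0.98708414 * 0.75245459 - 9.9200 * 1.00000000 * 0.65991615 = 2.1065

Answer: Price = 2.1065


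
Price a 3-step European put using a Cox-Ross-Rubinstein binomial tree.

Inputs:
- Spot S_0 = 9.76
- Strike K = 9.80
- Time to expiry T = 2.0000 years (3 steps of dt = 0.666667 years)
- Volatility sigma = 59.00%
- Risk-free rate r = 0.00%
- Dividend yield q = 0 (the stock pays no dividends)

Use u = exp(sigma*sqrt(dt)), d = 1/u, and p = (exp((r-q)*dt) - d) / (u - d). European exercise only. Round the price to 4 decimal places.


Answer: Price = V(0,0) = 3.4222

Derivation:
dt = T/N = 0.666667
u = exp(sigma*sqrt(dt)) = 1.618877; d = 1/u = 0.617712
p = (exp((r-q)*dt) - d) / (u - d) = 0.381843
Discount per step: exp(-r*dt) = 1.000000
Stock lattice S(k, i) with i counting down-moves:
  k=0: S(0,0) = 9.7600
  k=1: S(1,0) = 15.8002; S(1,1) = 6.0289
  k=2: S(2,0) = 25.5787; S(2,1) = 9.7600; S(2,2) = 3.7241
  k=3: S(3,0) = 41.4087; S(3,1) = 15.8002; S(3,2) = 6.0289; S(3,3) = 2.3004
Terminal payoffs V(N, i) = max(K - S_T, 0):
  V(3,0) = 0.000000; V(3,1) = 0.000000; V(3,2) = 3.771131; V(3,3) = 7.499576
Backward induction: V(k, i) = exp(-r*dt) * [p * V(k+1, i) + (1-p) * V(k+1, i+1)].
  V(2,0) = exp(-r*dt) * [p*0.000000 + (1-p)*0.000000] = 0.000000
  V(2,1) = exp(-r*dt) * [p*0.000000 + (1-p)*3.771131] = 2.331151
  V(2,2) = exp(-r*dt) * [p*3.771131 + (1-p)*7.499576] = 6.075895
  V(1,0) = exp(-r*dt) * [p*0.000000 + (1-p)*2.331151] = 1.441017
  V(1,1) = exp(-r*dt) * [p*2.331151 + (1-p)*6.075895] = 4.645991
  V(0,0) = exp(-r*dt) * [p*1.441017 + (1-p)*4.645991] = 3.422194


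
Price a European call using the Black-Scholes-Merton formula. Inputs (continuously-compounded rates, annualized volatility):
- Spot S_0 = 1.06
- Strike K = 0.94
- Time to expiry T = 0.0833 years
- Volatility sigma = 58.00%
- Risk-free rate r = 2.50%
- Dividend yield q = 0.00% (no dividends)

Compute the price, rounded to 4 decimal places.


d1 = (ln(S/K) + (r - q + 0.5*sigma^2) * T) / (sigma * sqrt(T)) = 0.81385560
d2 = d1 - sigma * sqrt(T) = 0.64645751
exp(-rT) = 0.99791967; exp(-qT) = 1.00000000
C = S_0 * exp(-qT) * N(d1) - K * exp(-rT) * N(d2)
N(d1) = 0.79213616; N(d2) = 0.74100845
C = 1.0600 * 1.00000000 * 0.79213616 - 0.9400 * 0.99791967 * 0.74100845 = 0.1446

Answer: Price = 0.1446


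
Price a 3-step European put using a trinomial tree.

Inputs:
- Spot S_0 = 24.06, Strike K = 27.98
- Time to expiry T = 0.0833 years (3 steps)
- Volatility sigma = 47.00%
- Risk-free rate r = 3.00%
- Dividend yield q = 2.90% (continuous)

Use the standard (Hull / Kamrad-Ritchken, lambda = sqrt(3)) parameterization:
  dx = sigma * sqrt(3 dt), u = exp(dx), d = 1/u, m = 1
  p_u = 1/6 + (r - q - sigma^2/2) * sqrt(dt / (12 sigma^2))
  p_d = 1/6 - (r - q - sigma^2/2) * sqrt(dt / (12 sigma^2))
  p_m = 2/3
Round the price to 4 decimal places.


Answer: Price = V(0,0) = 4.1117

Derivation:
dt = T/N = 0.027767; dx = sigma*sqrt(3*dt) = 0.135650
u = exp(dx) = 1.145281; d = 1/u = 0.873148
p_u = 0.155465, p_m = 0.666667, p_d = 0.177869
Discount per step: exp(-r*dt) = 0.999167
Stock lattice S(k, j) with j the centered position index:
  k=0: S(0,+0) = 24.0600
  k=1: S(1,-1) = 21.0079; S(1,+0) = 24.0600; S(1,+1) = 27.5555
  k=2: S(2,-2) = 18.3430; S(2,-1) = 21.0079; S(2,+0) = 24.0600; S(2,+1) = 27.5555; S(2,+2) = 31.5588
  k=3: S(3,-3) = 16.0162; S(3,-2) = 18.3430; S(3,-1) = 21.0079; S(3,+0) = 24.0600; S(3,+1) = 27.5555; S(3,+2) = 31.5588; S(3,+3) = 36.1436
Terminal payoffs V(N, j) = max(K - S_T, 0):
  V(3,-3) = 11.963808; V(3,-2) = 9.636957; V(3,-1) = 6.972058; V(3,+0) = 3.920000; V(3,+1) = 0.424535; V(3,+2) = 0.000000; V(3,+3) = 0.000000
Backward induction: V(k, j) = exp(-r*dt) * [p_u * V(k+1, j+1) + p_m * V(k+1, j) + p_d * V(k+1, j-1)]
  V(2,-2) = exp(-r*dt) * [p_u*6.972058 + p_m*9.636957 + p_d*11.963808] = 9.628509
  V(2,-1) = exp(-r*dt) * [p_u*3.920000 + p_m*6.972058 + p_d*9.636957] = 6.965767
  V(2,+0) = exp(-r*dt) * [p_u*0.424535 + p_m*3.920000 + p_d*6.972058] = 3.916180
  V(2,+1) = exp(-r*dt) * [p_u*0.000000 + p_m*0.424535 + p_d*3.920000] = 0.979452
  V(2,+2) = exp(-r*dt) * [p_u*0.000000 + p_m*0.000000 + p_d*0.424535] = 0.075449
  V(1,-1) = exp(-r*dt) * [p_u*3.916180 + p_m*6.965767 + p_d*9.628509] = 6.959482
  V(1,+0) = exp(-r*dt) * [p_u*0.979452 + p_m*3.916180 + p_d*6.965767] = 3.998715
  V(1,+1) = exp(-r*dt) * [p_u*0.075449 + p_m*0.979452 + p_d*3.916180] = 1.360129
  V(0,+0) = exp(-r*dt) * [p_u*1.360129 + p_m*3.998715 + p_d*6.959482] = 4.111708


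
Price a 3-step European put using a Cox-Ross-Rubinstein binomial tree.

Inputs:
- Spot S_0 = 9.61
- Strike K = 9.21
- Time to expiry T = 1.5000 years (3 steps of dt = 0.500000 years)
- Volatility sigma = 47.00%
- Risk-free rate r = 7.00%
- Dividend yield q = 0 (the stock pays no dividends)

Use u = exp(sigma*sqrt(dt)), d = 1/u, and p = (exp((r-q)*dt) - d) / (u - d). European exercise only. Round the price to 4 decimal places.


dt = T/N = 0.500000
u = exp(sigma*sqrt(dt)) = 1.394227; d = 1/u = 0.717243
p = (exp((r-q)*dt) - d) / (u - d) = 0.470287
Discount per step: exp(-r*dt) = 0.965605
Stock lattice S(k, i) with i counting down-moves:
  k=0: S(0,0) = 9.6100
  k=1: S(1,0) = 13.3985; S(1,1) = 6.8927
  k=2: S(2,0) = 18.6806; S(2,1) = 9.6100; S(2,2) = 4.9437
  k=3: S(3,0) = 26.0450; S(3,1) = 13.3985; S(3,2) = 6.8927; S(3,3) = 3.5459
Terminal payoffs V(N, i) = max(K - S_T, 0):
  V(3,0) = 0.000000; V(3,1) = 0.000000; V(3,2) = 2.317292; V(3,3) = 5.664130
Backward induction: V(k, i) = exp(-r*dt) * [p * V(k+1, i) + (1-p) * V(k+1, i+1)].
  V(2,0) = exp(-r*dt) * [p*0.000000 + (1-p)*0.000000] = 0.000000
  V(2,1) = exp(-r*dt) * [p*0.000000 + (1-p)*2.317292] = 1.185281
  V(2,2) = exp(-r*dt) * [p*2.317292 + (1-p)*5.664130] = 3.949477
  V(1,0) = exp(-r*dt) * [p*0.000000 + (1-p)*1.185281] = 0.606264
  V(1,1) = exp(-r*dt) * [p*1.185281 + (1-p)*3.949477] = 2.558384
  V(0,0) = exp(-r*dt) * [p*0.606264 + (1-p)*2.558384] = 1.583910

Answer: Price = V(0,0) = 1.5839
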